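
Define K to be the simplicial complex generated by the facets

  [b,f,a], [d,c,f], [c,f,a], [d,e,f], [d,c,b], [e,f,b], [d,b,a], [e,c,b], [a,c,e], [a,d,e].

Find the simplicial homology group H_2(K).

H_2 ≅ 0.

Take the total order a < b < c < d < e < f on the vertex set. Then K (dimension 2) consists of the simplices:

  0-simplices (6): a, b, c, d, e, f
  1-simplices (15): ab, ac, ad, ae, af, bc, bd, be, bf, cd, ce, cf, de, df, ef
  2-simplices (10): abd, abf, ace, acf, ade, bcd, bce, bef, cdf, def

so the chain groups are C_0 ≅ Z^6, C_1 ≅ Z^15, C_2 ≅ Z^10.

∂_1: C_1 → C_0 is given by ∂[p,q] = [q] − [p]. For instance
  ∂bc = c − b.
The 6×15 boundary matrix has rank 5 and Smith normal form diag(1,1,1,1,1).

Boundary ∂_2: C_2 → C_1 maps a triangle to the signed sum of its edges. For instance
  ∂bef = ef − bf + be,
  ∂abd = bd − ad + ab.
The resulting 15×10 matrix has rank 10, and its Smith normal form has invariant factors (1,1,1,1,1,1,1,1,1,2).

Now H_k = ker ∂_k / im ∂_{k+1}, so:

  H_2: rank ker ∂_2 − rank ∂_3 = (10 − 10) − 0 = 0, and there is no ∂_3, so H_2 ≅ 0.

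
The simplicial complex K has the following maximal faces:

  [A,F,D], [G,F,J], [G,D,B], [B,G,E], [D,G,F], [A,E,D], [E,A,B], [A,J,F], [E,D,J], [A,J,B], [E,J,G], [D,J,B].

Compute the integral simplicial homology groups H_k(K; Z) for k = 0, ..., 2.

H_0 = Z,  H_1 = Z/2,  H_2 = 0.

Fix the vertex order A < B < D < E < F < G < J and write every simplex with vertices in increasing order. Then dim K = 2 and the simplices of K are:

  0-simplices (7): A, B, D, E, F, G, J
  1-simplices (18): AB, AD, AE, AF, AJ, BD, BE, BG, BJ, DE, DF, DG, DJ, EG, EJ, FG, FJ, GJ
  2-simplices (12): ABE, ABJ, ADE, ADF, AFJ, BDG, BDJ, BEG, DEJ, DFG, EGJ, FGJ

Hence C_0 ≅ Z^7, C_1 ≅ Z^18, C_2 ≅ Z^12.

∂_1: C_1 → C_0 maps an edge to its endpoints' difference, ∂[p,q] = q − p.
This gives a 7×18 integer matrix of rank 6; reducing to Smith normal form yields diagonal entries (1,1,1,1,1,1).

Boundary ∂_2: C_2 → C_1 sends each 2-simplex [p,q,r] to [q,r] − [p,r] + [p,q]. For instance
  ∂BDJ = DJ − BJ + BD,
  ∂EGJ = GJ − EJ + EG.
The resulting 18×12 matrix has rank 12, and its Smith normal form has invariant factors (1,1,1,1,1,1,1,1,1,1,1,2).

From H_k ≅ ker(∂_k) / im(∂_{k+1}) we obtain:

  H_0: rank C_0 − rank ∂_1 = 7 − 6 = 1, and the invariant factors of ∂_1 are all 1, so H_0 ≅ Z.
  H_1: rank ker ∂_1 − rank ∂_2 = (18 − 6) − 12 = 0, and ∂_2 has invariant factor 2 > 1, so H_1 ≅ Z/2.
  H_2: rank ker ∂_2 − rank ∂_3 = (12 − 12) − 0 = 0, and there is no ∂_3, so H_2 ≅ 0.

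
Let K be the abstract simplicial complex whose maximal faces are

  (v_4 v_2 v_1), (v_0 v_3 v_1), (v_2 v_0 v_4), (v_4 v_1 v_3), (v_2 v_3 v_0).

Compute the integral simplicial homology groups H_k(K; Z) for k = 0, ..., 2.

Take the total order v_0 < v_1 < v_2 < v_3 < v_4 on the vertex set. Then K (dimension 2) consists of the simplices:

  0-simplices (5): [v_0], [v_1], [v_2], [v_3], [v_4]
  1-simplices (10): [v_0,v_1], [v_0,v_2], [v_0,v_3], [v_0,v_4], [v_1,v_2], [v_1,v_3], [v_1,v_4], [v_2,v_3], [v_2,v_4], [v_3,v_4]
  2-simplices (5): [v_0,v_1,v_3], [v_0,v_2,v_3], [v_0,v_2,v_4], [v_1,v_2,v_4], [v_1,v_3,v_4]

Hence C_0 ≅ Z^5, C_1 ≅ Z^10, C_2 ≅ Z^5.

The boundary map ∂_1: C_1 → C_0 is given by ∂[p,q] = [q] − [p]. For instance
  ∂[v_3,v_4] = [v_4] − [v_3].
The resulting 5×10 matrix has rank 4, and its Smith normal form has invariant factors (1,1,1,1).

The boundary map ∂_2: C_2 → C_1 maps a triangle to the signed sum of its edges. For instance
  ∂[v_0,v_2,v_4] = [v_2,v_4] − [v_0,v_4] + [v_0,v_2],
  ∂[v_0,v_2,v_3] = [v_2,v_3] − [v_0,v_3] + [v_0,v_2].
The resulting 10×5 matrix has rank 5, and its Smith normal form has invariant factors (1,1,1,1,1).

From H_k ≅ ker(∂_k) / im(∂_{k+1}) we obtain:

  H_0: rank C_0 − rank ∂_1 = 5 − 4 = 1, and the invariant factors of ∂_1 are all 1, so H_0 ≅ Z.
  H_1: rank ker ∂_1 − rank ∂_2 = (10 − 4) − 5 = 1, and the invariant factors of ∂_2 are all 1, so H_1 ≅ Z.
  H_2: rank ker ∂_2 − rank ∂_3 = (5 − 5) − 0 = 0, and there is no ∂_3, so H_2 ≅ 0.

As a check, the Euler characteristic is 5 − 10 + 5 = 0, which agrees with 1 − 1 + 0 = 0.
(K is a triangulation of the Möbius band.)

H_0 = Z,  H_1 = Z,  H_2 = 0.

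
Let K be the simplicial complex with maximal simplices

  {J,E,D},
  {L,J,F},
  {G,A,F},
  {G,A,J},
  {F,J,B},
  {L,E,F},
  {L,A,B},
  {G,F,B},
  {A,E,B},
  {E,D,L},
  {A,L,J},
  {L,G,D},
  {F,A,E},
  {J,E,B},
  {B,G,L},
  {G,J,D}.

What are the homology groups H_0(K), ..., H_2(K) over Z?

Take the total order A < B < D < E < F < G < J < L on the vertex set. Then K (dimension 2) consists of the simplices:

  0-simplices (8): A, B, D, E, F, G, J, L
  1-simplices (24): AB, AE, AF, AG, AJ, AL, BE, BF, BG, BJ, BL, DE, DG, DJ, DL, EF, EJ, EL, FG, FJ, FL, GJ, GL, JL
  2-simplices (16): ABE, ABL, AEF, AFG, AGJ, AJL, BEJ, BFG, BFJ, BGL, DEJ, DEL, DGJ, DGL, EFL, FJL

Hence C_0 ≅ Z^8, C_1 ≅ Z^24, C_2 ≅ Z^16.

∂_1: C_1 → C_0 is given by ∂[p,q] = [q] − [p]. For instance
  ∂GL = L − G.
As a 8×24 matrix over Z this has rank 7, with invariant factors (1,1,1,1,1,1,1).

∂_2: C_2 → C_1 acts by ∂[p,q,r] = [q,r] − [p,r] + [p,q]. For instance
  ∂BGL = GL − BL + BG,
  ∂DGL = GL − DL + DG.
The resulting 24×16 matrix has rank 15, and its Smith normal form has invariant factors (1,1,1,1,1,1,1,1,1,1,1,1,1,1,1).

Now H_k = ker ∂_k / im ∂_{k+1}, so:

  H_0: rank C_0 − rank ∂_1 = 8 − 7 = 1, and the invariant factors of ∂_1 are all 1, so H_0 = Z.
  H_1: rank ker ∂_1 − rank ∂_2 = (24 − 7) − 15 = 2, and the invariant factors of ∂_2 are all 1, so H_1 = Z^2.
  H_2: rank ker ∂_2 − rank ∂_3 = (16 − 15) − 0 = 1, and there is no ∂_3, so H_2 = Z.

As a check, the Euler characteristic is 8 − 24 + 16 = 0, which agrees with 1 − 2 + 1 = 0.

H_0 = Z,  H_1 = Z^2,  H_2 = Z.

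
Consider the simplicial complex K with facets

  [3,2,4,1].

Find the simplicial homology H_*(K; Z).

H_0 ≅ Z,  H_1 = 0,  H_2 = 0,  H_3 = 0.

Order the vertices as 1 < 2 < 3 < 4. Listing each simplex with vertices in this order, K has dimension 3 with simplices:

  0-simplices (4): [1], [2], [3], [4]
  1-simplices (6): [1,2], [1,3], [1,4], [2,3], [2,4], [3,4]
  2-simplices (4): [1,2,3], [1,2,4], [1,3,4], [2,3,4]
  3-simplices (1): [1,2,3,4]

so the chain groups are C_0 ≅ Z^4, C_1 ≅ Z^6, C_2 ≅ Z^4, C_3 ≅ Z^1.

Boundary ∂_1: C_1 → C_0 is given by ∂[p,q] = [q] − [p]. For instance
  ∂[2,4] = [4] − [2].
The 4×6 boundary matrix has rank 3 and Smith normal form diag(1,1,1).

Boundary ∂_2: C_2 → C_1 sends each 2-simplex [p,q,r] to [q,r] − [p,r] + [p,q]. For instance
  ∂[1,3,4] = [3,4] − [1,4] + [1,3],
  ∂[2,3,4] = [3,4] − [2,4] + [2,3].
As a 6×4 matrix over Z this has rank 3, with invariant factors (1,1,1).

The boundary map ∂_3: C_3 → C_2 sends each 3-simplex σ to the alternating sum Σ_i (−1)^i (σ with its i-th vertex removed). For instance
  ∂[1,2,3,4] = [2,3,4] − [1,3,4] + [1,2,4] − [1,2,3].
The resulting 4×1 matrix has rank 1, and its Smith normal form has invariant factors (1).

Computing H_k = (kernel of ∂_k) / (image of ∂_{k+1}):

  H_0: rank C_0 − rank ∂_1 = 4 − 3 = 1, and the invariant factors of ∂_1 are all 1, so H_0 ≅ Z.
  H_1: rank ker ∂_1 − rank ∂_2 = (6 − 3) − 3 = 0, and the invariant factors of ∂_2 are all 1, so H_1 ≅ 0.
  H_2: rank ker ∂_2 − rank ∂_3 = (4 − 3) − 1 = 0, and the invariant factors of ∂_3 are all 1, so H_2 ≅ 0.
  H_3: rank ker ∂_3 − rank ∂_4 = (1 − 1) − 0 = 0, and there is no ∂_4, so H_3 ≅ 0.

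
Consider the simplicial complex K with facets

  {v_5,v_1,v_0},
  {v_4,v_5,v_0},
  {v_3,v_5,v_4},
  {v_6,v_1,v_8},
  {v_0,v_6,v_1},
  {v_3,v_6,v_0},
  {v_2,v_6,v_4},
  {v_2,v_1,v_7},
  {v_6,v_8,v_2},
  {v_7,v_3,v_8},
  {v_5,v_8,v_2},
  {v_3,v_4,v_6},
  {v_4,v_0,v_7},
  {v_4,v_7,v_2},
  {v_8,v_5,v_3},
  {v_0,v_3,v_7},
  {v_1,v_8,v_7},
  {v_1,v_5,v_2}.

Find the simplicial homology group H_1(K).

H_1 = Z × Z/2.

We work with the vertex ordering v_0 < v_1 < v_2 < v_3 < v_4 < v_5 < v_6 < v_7 < v_8. The simplices of K, each written with vertices in increasing order, are:

  0-simplices (9): [v_0], [v_1], [v_2], [v_3], [v_4], [v_5], [v_6], [v_7], [v_8]
  1-simplices (27): (27 of them)
  2-simplices (18): (18 of them)

Hence C_0 ≅ Z^9, C_1 ≅ Z^27, C_2 ≅ Z^18.

The boundary map ∂_1: C_1 → C_0 maps an edge to its endpoints' difference, ∂[p,q] = q − p. For instance
  ∂[v_3,v_6] = [v_6] − [v_3].
This gives a 9×27 integer matrix of rank 8; reducing to Smith normal form yields diagonal entries (1,1,1,1,1,1,1,1).

∂_2: C_2 → C_1 maps a triangle to the signed sum of its edges. For instance
  ∂[v_0,v_3,v_6] = [v_3,v_6] − [v_0,v_6] + [v_0,v_3],
  ∂[v_2,v_4,v_7] = [v_4,v_7] − [v_2,v_7] + [v_2,v_4].
The 27×18 boundary matrix has rank 18 and Smith normal form diag(1,1,1,1,1,1,1,1,1,1,1,1,1,1,1,1,1,2).

Computing H_k = (kernel of ∂_k) / (image of ∂_{k+1}):

  H_1: rank ker ∂_1 − rank ∂_2 = (27 − 8) − 18 = 1, and ∂_2 has invariant factor 2 > 1, so H_1 ≅ Z × Z/2.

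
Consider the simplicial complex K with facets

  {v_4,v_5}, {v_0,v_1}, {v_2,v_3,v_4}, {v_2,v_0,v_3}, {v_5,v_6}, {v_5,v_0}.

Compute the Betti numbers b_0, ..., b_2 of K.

b_0 = 1, b_1 = 1, b_2 = 0.

Take the total order v_0 < v_1 < v_2 < v_3 < v_4 < v_5 < v_6 on the vertex set. Then K (dimension 2) consists of the simplices:

  0-simplices (7): [v_0], [v_1], [v_2], [v_3], [v_4], [v_5], [v_6]
  1-simplices (9): [v_0,v_1], [v_0,v_2], [v_0,v_3], [v_0,v_5], [v_2,v_3], [v_2,v_4], [v_3,v_4], [v_4,v_5], [v_5,v_6]
  2-simplices (2): [v_0,v_2,v_3], [v_2,v_3,v_4]

so the chain groups are C_0 ≅ Z^7, C_1 ≅ Z^9, C_2 ≅ Z^2.

Boundary ∂_1: C_1 → C_0 is given by ∂[p,q] = [q] − [p]. For instance
  ∂[v_3,v_4] = [v_4] − [v_3].
As a 7×9 matrix over Z this has rank 6, with invariant factors (1,1,1,1,1,1).

Boundary ∂_2: C_2 → C_1 maps a triangle to the signed sum of its edges. For instance
  ∂[v_2,v_3,v_4] = [v_3,v_4] − [v_2,v_4] + [v_2,v_3],
  ∂[v_0,v_2,v_3] = [v_2,v_3] − [v_0,v_3] + [v_0,v_2].
The resulting 9×2 matrix has rank 2, and its Smith normal form has invariant factors (1,1).

From H_k ≅ ker(∂_k) / im(∂_{k+1}) we obtain:

  H_0: rank C_0 − rank ∂_1 = 7 − 6 = 1, and the invariant factors of ∂_1 are all 1, so H_0 ≅ Z.
  H_1: rank ker ∂_1 − rank ∂_2 = (9 − 6) − 2 = 1, and the invariant factors of ∂_2 are all 1, so H_1 ≅ Z.
  H_2: rank ker ∂_2 − rank ∂_3 = (2 − 2) − 0 = 0, and there is no ∂_3, so H_2 ≅ 0.

As a check, the Euler characteristic is 7 − 9 + 2 = 0, which agrees with 1 − 1 + 0 = 0.

Hence the Betti numbers are b_0 = 1, b_1 = 1, b_2 = 0.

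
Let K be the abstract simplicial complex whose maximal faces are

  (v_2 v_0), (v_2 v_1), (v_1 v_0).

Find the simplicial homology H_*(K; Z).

Fix the vertex order v_0 < v_1 < v_2 and write every simplex with vertices in increasing order. Then dim K = 1 and the simplices of K are:

  0-simplices (3): [v_0], [v_1], [v_2]
  1-simplices (3): [v_0,v_1], [v_0,v_2], [v_1,v_2]

giving chain groups C_0 ≅ Z^3, C_1 ≅ Z^3.

The boundary map ∂_1: C_1 → C_0 maps an edge to its endpoints' difference, ∂[p,q] = q − p. For instance
  ∂[v_0,v_1] = [v_1] − [v_0].
As a 3×3 matrix over Z this has rank 2, with invariant factors (1,1).

Computing H_k = (kernel of ∂_k) / (image of ∂_{k+1}):

  H_0: rank C_0 − rank ∂_1 = 3 − 2 = 1, and the invariant factors of ∂_1 are all 1, so H_0 ≅ Z.
  H_1: rank ker ∂_1 − rank ∂_2 = (3 − 2) − 0 = 1, and there is no ∂_2, so H_1 ≅ Z.

H_0 = Z,  H_1 = Z.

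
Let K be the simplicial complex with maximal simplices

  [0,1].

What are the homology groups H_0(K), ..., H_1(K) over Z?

Fix the vertex order 0 < 1 and write every simplex with vertices in increasing order. Then dim K = 1 and the simplices of K are:

  0-simplices (2): [0], [1]
  1-simplices (1): [0,1]

Hence C_0 ≅ Z^2, C_1 ≅ Z^1.

Boundary ∂_1: C_1 → C_0 sends each edge [p,q] (with p < q) to q − p.
The resulting 2×1 matrix has rank 1, and its Smith normal form has invariant factors (1).

Computing H_k = (kernel of ∂_k) / (image of ∂_{k+1}):

  H_0: rank C_0 − rank ∂_1 = 2 − 1 = 1, and the invariant factors of ∂_1 are all 1, so H_0 ≅ Z.
  H_1: rank ker ∂_1 − rank ∂_2 = (1 − 1) − 0 = 0, and there is no ∂_2, so H_1 ≅ 0.

H_0 ≅ Z,  H_1 = 0.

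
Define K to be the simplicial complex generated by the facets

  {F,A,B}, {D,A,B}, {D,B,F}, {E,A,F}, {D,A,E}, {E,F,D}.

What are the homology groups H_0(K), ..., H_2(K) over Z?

H_0 ≅ Z,  H_1 = 0,  H_2 ≅ Z.

We work with the vertex ordering A < B < D < E < F. The simplices of K, each written with vertices in increasing order, are:

  0-simplices (5): A, B, D, E, F
  1-simplices (9): AB, AD, AE, AF, BD, BF, DE, DF, EF
  2-simplices (6): ABD, ABF, ADE, AEF, BDF, DEF

so the chain groups are C_0 ≅ Z^5, C_1 ≅ Z^9, C_2 ≅ Z^6.

∂_1: C_1 → C_0 maps an edge to its endpoints' difference, ∂[p,q] = q − p.
This gives a 5×9 integer matrix of rank 4; reducing to Smith normal form yields diagonal entries (1,1,1,1).

∂_2: C_2 → C_1 sends each 2-simplex [p,q,r] to [q,r] − [p,r] + [p,q]. For instance
  ∂BDF = DF − BF + BD,
  ∂ABD = BD − AD + AB.
The resulting 9×6 matrix has rank 5, and its Smith normal form has invariant factors (1,1,1,1,1).

From H_k ≅ ker(∂_k) / im(∂_{k+1}) we obtain:

  H_0: rank C_0 − rank ∂_1 = 5 − 4 = 1, and the invariant factors of ∂_1 are all 1, so H_0 ≅ Z.
  H_1: rank ker ∂_1 − rank ∂_2 = (9 − 4) − 5 = 0, and the invariant factors of ∂_2 are all 1, so H_1 ≅ 0.
  H_2: rank ker ∂_2 − rank ∂_3 = (6 − 5) − 0 = 1, and there is no ∂_3, so H_2 ≅ Z.

As a check, the Euler characteristic is 5 − 9 + 6 = 2, which agrees with 1 − 0 + 1 = 2.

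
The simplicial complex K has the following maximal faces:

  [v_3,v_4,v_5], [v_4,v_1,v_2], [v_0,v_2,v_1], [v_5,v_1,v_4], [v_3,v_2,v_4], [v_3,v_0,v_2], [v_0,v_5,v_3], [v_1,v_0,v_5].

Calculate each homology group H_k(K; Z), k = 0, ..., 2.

H_0 = Z,  H_1 = 0,  H_2 = Z.

K has 6 vertices, 12 edges, 8 triangles.
rank ∂_0 = 0, rank ∂_1 = 5 ⇒ b_0 = 6 − 0 − 5 = 1; all invariant factors of ∂_1 are 1 so no torsion. So H_0 ≅ Z.
rank ∂_1 = 5, rank ∂_2 = 7 ⇒ b_1 = 12 − 5 − 7 = 0; all invariant factors of ∂_2 are 1 so no torsion. So H_1 ≅ 0.
rank ∂_2 = 7, rank ∂_3 = 0 ⇒ b_2 = 8 − 7 − 0 = 1. So H_2 ≅ Z.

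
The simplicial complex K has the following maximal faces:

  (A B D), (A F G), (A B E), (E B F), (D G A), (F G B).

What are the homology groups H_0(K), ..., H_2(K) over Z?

Fix the vertex order A < B < D < E < F < G and write every simplex with vertices in increasing order. Then dim K = 2 and the simplices of K are:

  0-simplices (6): A, B, D, E, F, G
  1-simplices (12): AB, AD, AE, AF, AG, BD, BE, BF, BG, DG, EF, FG
  2-simplices (6): ABD, ABE, ADG, AFG, BEF, BFG

Hence C_0 ≅ Z^6, C_1 ≅ Z^12, C_2 ≅ Z^6.

Boundary ∂_1: C_1 → C_0 maps an edge to its endpoints' difference, ∂[p,q] = q − p. For instance
  ∂EF = F − E.
This gives a 6×12 integer matrix of rank 5; reducing to Smith normal form yields diagonal entries (1,1,1,1,1).

Boundary ∂_2: C_2 → C_1 maps a triangle to the signed sum of its edges. For instance
  ∂ABE = BE − AE + AB,
  ∂BFG = FG − BG + BF.
The 12×6 boundary matrix has rank 6 and Smith normal form diag(1,1,1,1,1,1).

Computing H_k = (kernel of ∂_k) / (image of ∂_{k+1}):

  H_0: rank C_0 − rank ∂_1 = 6 − 5 = 1, and the invariant factors of ∂_1 are all 1, so H_0 ≅ Z.
  H_1: rank ker ∂_1 − rank ∂_2 = (12 − 5) − 6 = 1, and the invariant factors of ∂_2 are all 1, so H_1 ≅ Z.
  H_2: rank ker ∂_2 − rank ∂_3 = (6 − 6) − 0 = 0, and there is no ∂_3, so H_2 ≅ 0.

(K is a triangulation of the cylinder S^1 x I.)

H_0 ≅ Z,  H_1 ≅ Z,  H_2 = 0.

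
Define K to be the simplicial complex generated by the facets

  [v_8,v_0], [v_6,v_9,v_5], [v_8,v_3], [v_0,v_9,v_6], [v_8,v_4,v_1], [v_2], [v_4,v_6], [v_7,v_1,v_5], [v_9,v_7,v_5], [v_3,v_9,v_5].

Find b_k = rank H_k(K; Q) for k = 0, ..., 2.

Order the vertices as v_0 < v_1 < v_2 < v_3 < v_4 < v_5 < v_6 < v_7 < v_8 < v_9. Listing each simplex with vertices in this order, K has dimension 2 with simplices:

  0-simplices (10): [v_0], [v_1], [v_2], [v_3], [v_4], [v_5], [v_6], [v_7], [v_8], [v_9]
  1-simplices (17): (17 of them)
  2-simplices (6): [v_0,v_6,v_9], [v_1,v_4,v_8], [v_1,v_5,v_7], [v_3,v_5,v_9], [v_5,v_6,v_9], [v_5,v_7,v_9]

Hence C_0 ≅ Z^10, C_1 ≅ Z^17, C_2 ≅ Z^6.

The boundary map ∂_1: C_1 → C_0 sends each edge [p,q] (with p < q) to q − p. For instance
  ∂[v_1,v_5] = [v_5] − [v_1].
As a 10×17 matrix over Z this has rank 8, with invariant factors (1,1,1,1,1,1,1,1).

The boundary map ∂_2: C_2 → C_1 maps a triangle to the signed sum of its edges. For instance
  ∂[v_5,v_7,v_9] = [v_7,v_9] − [v_5,v_9] + [v_5,v_7],
  ∂[v_0,v_6,v_9] = [v_6,v_9] − [v_0,v_9] + [v_0,v_6].
The 17×6 boundary matrix has rank 6 and Smith normal form diag(1,1,1,1,1,1).

Now H_k = ker ∂_k / im ∂_{k+1}, so:

  H_0: rank C_0 − rank ∂_1 = 10 − 8 = 2, and the invariant factors of ∂_1 are all 1, so H_0 ≅ Z^2.
  H_1: rank ker ∂_1 − rank ∂_2 = (17 − 8) − 6 = 3, and the invariant factors of ∂_2 are all 1, so H_1 ≅ Z^3.
  H_2: rank ker ∂_2 − rank ∂_3 = (6 − 6) − 0 = 0, and there is no ∂_3, so H_2 ≅ 0.

Hence the Betti numbers are b_0 = 2, b_1 = 3, b_2 = 0.

b_0 = 2, b_1 = 3, b_2 = 0.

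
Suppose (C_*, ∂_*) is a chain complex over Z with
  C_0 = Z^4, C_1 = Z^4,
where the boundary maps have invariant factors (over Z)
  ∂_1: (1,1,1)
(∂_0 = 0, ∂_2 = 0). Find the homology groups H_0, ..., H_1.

H_0 = Z,  H_1 = Z.

H_0: b_0 = 4 − 0 − 3 = 1; torsion from ∂_1 factors > 1: none. So H_0 = Z.
H_1: b_1 = 4 − 3 − 0 = 1; torsion from ∂_2 factors > 1: none. So H_1 = Z.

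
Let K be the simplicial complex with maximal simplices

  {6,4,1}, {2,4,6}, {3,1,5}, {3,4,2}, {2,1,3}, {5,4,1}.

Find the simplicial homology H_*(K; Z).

Fix the vertex order 1 < 2 < 3 < 4 < 5 < 6 and write every simplex with vertices in increasing order. Then dim K = 2 and the simplices of K are:

  0-simplices (6): [1], [2], [3], [4], [5], [6]
  1-simplices (12): [1,2], [1,3], [1,4], [1,5], [1,6], [2,3], [2,4], [2,6], [3,4], [3,5], [4,5], [4,6]
  2-simplices (6): [1,2,3], [1,3,5], [1,4,5], [1,4,6], [2,3,4], [2,4,6]

Hence C_0 ≅ Z^6, C_1 ≅ Z^12, C_2 ≅ Z^6.

The boundary map ∂_1: C_1 → C_0 is given by ∂[p,q] = [q] − [p].
This gives a 6×12 integer matrix of rank 5; reducing to Smith normal form yields diagonal entries (1,1,1,1,1).

The boundary map ∂_2: C_2 → C_1 sends each 2-simplex [p,q,r] to [q,r] − [p,r] + [p,q]. For instance
  ∂[1,4,6] = [4,6] − [1,6] + [1,4],
  ∂[1,3,5] = [3,5] − [1,5] + [1,3].
The 12×6 boundary matrix has rank 6 and Smith normal form diag(1,1,1,1,1,1).

Reading off H_k = ker ∂_k / im ∂_{k+1}:

  H_0: rank C_0 − rank ∂_1 = 6 − 5 = 1, and the invariant factors of ∂_1 are all 1, so H_0 ≅ Z.
  H_1: rank ker ∂_1 − rank ∂_2 = (12 − 5) − 6 = 1, and the invariant factors of ∂_2 are all 1, so H_1 ≅ Z.
  H_2: rank ker ∂_2 − rank ∂_3 = (6 − 6) − 0 = 0, and there is no ∂_3, so H_2 ≅ 0.

As a check, the Euler characteristic is 6 − 12 + 6 = 0, which agrees with 1 − 1 + 0 = 0.

H_0 = Z,  H_1 = Z,  H_2 = 0.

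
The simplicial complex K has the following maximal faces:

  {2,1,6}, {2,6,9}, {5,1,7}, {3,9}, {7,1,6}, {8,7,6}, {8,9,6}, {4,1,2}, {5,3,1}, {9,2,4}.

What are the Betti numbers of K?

Take the total order 1 < 2 < 3 < 4 < 5 < 6 < 7 < 8 < 9 on the vertex set. Then K (dimension 2) consists of the simplices:

  0-simplices (9): [1], [2], [3], [4], [5], [6], [7], [8], [9]
  1-simplices (18): [1,2], [1,3], [1,4], [1,5], [1,6], [1,7], [2,4], [2,6], [2,9], [3,5], [3,9], [4,9], [5,7], [6,7], [6,8], [6,9], [7,8], [8,9]
  2-simplices (9): [1,2,4], [1,2,6], [1,3,5], [1,5,7], [1,6,7], [2,4,9], [2,6,9], [6,7,8], [6,8,9]

Hence C_0 ≅ Z^9, C_1 ≅ Z^18, C_2 ≅ Z^9.

∂_1: C_1 → C_0 maps an edge to its endpoints' difference, ∂[p,q] = q − p.
This gives a 9×18 integer matrix of rank 8; reducing to Smith normal form yields diagonal entries (1,1,1,1,1,1,1,1).

Boundary ∂_2: C_2 → C_1 acts by ∂[p,q,r] = [q,r] − [p,r] + [p,q]. For instance
  ∂[1,2,6] = [2,6] − [1,6] + [1,2],
  ∂[6,7,8] = [7,8] − [6,8] + [6,7].
The resulting 18×9 matrix has rank 9, and its Smith normal form has invariant factors (1,1,1,1,1,1,1,1,1).

From H_k ≅ ker(∂_k) / im(∂_{k+1}) we obtain:

  H_0: rank C_0 − rank ∂_1 = 9 − 8 = 1, and the invariant factors of ∂_1 are all 1, so H_0 = Z.
  H_1: rank ker ∂_1 − rank ∂_2 = (18 − 8) − 9 = 1, and the invariant factors of ∂_2 are all 1, so H_1 = Z.
  H_2: rank ker ∂_2 − rank ∂_3 = (9 − 9) − 0 = 0, and there is no ∂_3, so H_2 = 0.

Hence the Betti numbers are b_0 = 1, b_1 = 1, b_2 = 0.

b_0 = 1, b_1 = 1, b_2 = 0.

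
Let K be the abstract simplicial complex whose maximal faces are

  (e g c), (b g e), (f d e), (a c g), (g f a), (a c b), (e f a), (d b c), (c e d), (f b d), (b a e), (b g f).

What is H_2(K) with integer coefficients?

H_2 = 0.

Order the vertices as a < b < c < d < e < f < g. Listing each simplex with vertices in this order, K has dimension 2 with simplices:

  0-simplices (7): a, b, c, d, e, f, g
  1-simplices (18): ab, ac, ae, af, ag, bc, bd, be, bf, bg, cd, ce, cg, de, df, ef, eg, fg
  2-simplices (12): abc, abe, acg, aef, afg, bcd, bdf, beg, bfg, cde, ceg, def

giving chain groups C_0 ≅ Z^7, C_1 ≅ Z^18, C_2 ≅ Z^12.

Boundary ∂_1: C_1 → C_0 sends each edge [p,q] (with p < q) to q − p. For instance
  ∂de = e − d.
As a 7×18 matrix over Z this has rank 6, with invariant factors (1,1,1,1,1,1).

∂_2: C_2 → C_1 maps a triangle to the signed sum of its edges. For instance
  ∂abc = bc − ac + ab,
  ∂abe = be − ae + ab.
The resulting 18×12 matrix has rank 12, and its Smith normal form has invariant factors (1,1,1,1,1,1,1,1,1,1,1,2).

Reading off H_k = ker ∂_k / im ∂_{k+1}:

  H_2: rank ker ∂_2 − rank ∂_3 = (12 − 12) − 0 = 0, and there is no ∂_3, so H_2 = 0.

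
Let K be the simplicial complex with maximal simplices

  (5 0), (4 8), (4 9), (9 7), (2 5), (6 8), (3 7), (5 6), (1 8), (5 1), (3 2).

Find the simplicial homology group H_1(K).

Fix the vertex order 0 < 1 < 2 < 3 < 4 < 5 < 6 < 7 < 8 < 9 and write every simplex with vertices in increasing order. Then dim K = 1 and the simplices of K are:

  0-simplices (10): [0], [1], [2], [3], [4], [5], [6], [7], [8], [9]
  1-simplices (11): [0,5], [1,5], [1,8], [2,3], [2,5], [3,7], [4,8], [4,9], [5,6], [6,8], [7,9]

so the chain groups are C_0 ≅ Z^10, C_1 ≅ Z^11.

Boundary ∂_1: C_1 → C_0 maps an edge to its endpoints' difference, ∂[p,q] = q − p. For instance
  ∂[5,6] = [6] − [5].
This gives a 10×11 integer matrix of rank 9; reducing to Smith normal form yields diagonal entries (1,1,1,1,1,1,1,1,1).

Computing H_k = (kernel of ∂_k) / (image of ∂_{k+1}):

  H_1: rank ker ∂_1 − rank ∂_2 = (11 − 9) − 0 = 2, and there is no ∂_2, so H_1 ≅ Z^2.

H_1 ≅ Z^2.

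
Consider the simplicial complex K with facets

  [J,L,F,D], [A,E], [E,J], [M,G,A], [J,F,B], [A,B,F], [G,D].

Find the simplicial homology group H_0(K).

H_0 = Z.

We work with the vertex ordering A < B < D < E < F < G < J < L < M. The simplices of K, each written with vertices in increasing order, are:

  0-simplices (9): A, B, D, E, F, G, J, L, M
  1-simplices (16): AB, AE, AF, AG, AM, BF, BJ, DF, DG, DJ, DL, EJ, FJ, FL, GM, JL
  2-simplices (7): ABF, AGM, BFJ, DFJ, DFL, DJL, FJL
  3-simplices (1): DFJL

Hence C_0 ≅ Z^9, C_1 ≅ Z^16, C_2 ≅ Z^7, C_3 ≅ Z^1.

Boundary ∂_1: C_1 → C_0 is given by ∂[p,q] = [q] − [p]. For instance
  ∂FL = L − F.
As a 9×16 matrix over Z this has rank 8, with invariant factors (1,1,1,1,1,1,1,1).

∂_2: C_2 → C_1 acts by ∂[p,q,r] = [q,r] − [p,r] + [p,q]. For instance
  ∂DJL = JL − DL + DJ,
  ∂AGM = GM − AM + AG.
The 16×7 boundary matrix has rank 6 and Smith normal form diag(1,1,1,1,1,1).

∂_3: C_3 → C_2 sends each 3-simplex σ to the alternating sum Σ_i (−1)^i (σ with its i-th vertex removed). For instance
  ∂DFJL = FJL − DJL + DFL − DFJ.
As a 7×1 matrix over Z this has rank 1, with invariant factors (1).

Now H_k = ker ∂_k / im ∂_{k+1}, so:

  H_0: rank C_0 − rank ∂_1 = 9 − 8 = 1, and the invariant factors of ∂_1 are all 1, so H_0 ≅ Z.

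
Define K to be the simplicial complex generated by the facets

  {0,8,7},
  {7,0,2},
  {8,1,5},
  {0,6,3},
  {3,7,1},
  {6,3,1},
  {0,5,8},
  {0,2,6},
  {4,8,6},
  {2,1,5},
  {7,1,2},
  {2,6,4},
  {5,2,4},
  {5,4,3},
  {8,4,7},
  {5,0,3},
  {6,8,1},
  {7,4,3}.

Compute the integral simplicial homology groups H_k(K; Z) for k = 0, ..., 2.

H_0 = Z,  H_1 = Z^2,  H_2 = Z.

Take the total order 0 < 1 < 2 < 3 < 4 < 5 < 6 < 7 < 8 on the vertex set. Then K (dimension 2) consists of the simplices:

  0-simplices (9): [0], [1], [2], [3], [4], [5], [6], [7], [8]
  1-simplices (27): (27 of them)
  2-simplices (18): [0,2,6], [0,2,7], [0,3,5], [0,3,6], [0,5,8], [0,7,8], [1,2,5], [1,2,7], [1,3,6], [1,3,7], [1,5,8], [1,6,8], [2,4,5], [2,4,6], [3,4,5], [3,4,7], [4,6,8], [4,7,8]

giving chain groups C_0 ≅ Z^9, C_1 ≅ Z^27, C_2 ≅ Z^18.

∂_1: C_1 → C_0 is given by ∂[p,q] = [q] − [p].
The 9×27 boundary matrix has rank 8 and Smith normal form diag(1,1,1,1,1,1,1,1).

∂_2: C_2 → C_1 maps a triangle to the signed sum of its edges. For instance
  ∂[1,3,6] = [3,6] − [1,6] + [1,3],
  ∂[3,4,7] = [4,7] − [3,7] + [3,4].
This gives a 27×18 integer matrix of rank 17; reducing to Smith normal form yields diagonal entries (1,1,1,1,1,1,1,1,1,1,1,1,1,1,1,1,1).

Now H_k = ker ∂_k / im ∂_{k+1}, so:

  H_0: rank C_0 − rank ∂_1 = 9 − 8 = 1, and the invariant factors of ∂_1 are all 1, so H_0 = Z.
  H_1: rank ker ∂_1 − rank ∂_2 = (27 − 8) − 17 = 2, and the invariant factors of ∂_2 are all 1, so H_1 = Z^2.
  H_2: rank ker ∂_2 − rank ∂_3 = (18 − 17) − 0 = 1, and there is no ∂_3, so H_2 = Z.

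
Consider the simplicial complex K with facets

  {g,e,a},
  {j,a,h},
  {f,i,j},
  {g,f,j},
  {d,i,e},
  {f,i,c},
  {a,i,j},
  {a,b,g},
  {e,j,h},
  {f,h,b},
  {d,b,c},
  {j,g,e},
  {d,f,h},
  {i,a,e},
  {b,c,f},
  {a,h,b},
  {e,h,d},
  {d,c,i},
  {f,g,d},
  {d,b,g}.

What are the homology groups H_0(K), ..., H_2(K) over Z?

H_0 ≅ Z,  H_1 ≅ Z ⊕ Z_2,  H_2 = 0.

Take the total order a < b < c < d < e < f < g < h < i < j on the vertex set. Then K (dimension 2) consists of the simplices:

  0-simplices (10): a, b, c, d, e, f, g, h, i, j
  1-simplices (30): ab, ae, ag, ah, ai, aj, bc, bd, bf, bg, bh, cd, cf, ci, de, df, dg, dh, di, eg, eh, ei, ej, fg, fh, fi, fj, gj, hj, ij
  2-simplices (20): abg, abh, aeg, aei, ahj, aij, bcd, bcf, bdg, bfh, cdi, cfi, deh, dei, dfg, dfh, egj, ehj, fgj, fij

so the chain groups are C_0 ≅ Z^10, C_1 ≅ Z^30, C_2 ≅ Z^20.

∂_1: C_1 → C_0 sends each edge [p,q] (with p < q) to q − p.
The 10×30 boundary matrix has rank 9 and Smith normal form diag(1,1,1,1,1,1,1,1,1).

∂_2: C_2 → C_1 acts by ∂[p,q,r] = [q,r] − [p,r] + [p,q]. For instance
  ∂ehj = hj − ej + eh,
  ∂aei = ei − ai + ae.
The resulting 30×20 matrix has rank 20, and its Smith normal form has invariant factors (1,1,1,1,1,1,1,1,1,1,1,1,1,1,1,1,1,1,1,2).

From H_k ≅ ker(∂_k) / im(∂_{k+1}) we obtain:

  H_0: rank C_0 − rank ∂_1 = 10 − 9 = 1, and the invariant factors of ∂_1 are all 1, so H_0 = Z.
  H_1: rank ker ∂_1 − rank ∂_2 = (30 − 9) − 20 = 1, and ∂_2 has invariant factor 2 > 1, so H_1 = Z ⊕ Z_2.
  H_2: rank ker ∂_2 − rank ∂_3 = (20 − 20) − 0 = 0, and there is no ∂_3, so H_2 = 0.

As a check, the Euler characteristic is 10 − 30 + 20 = 0, which agrees with 1 − 1 + 0 = 0.
(K is a triangulation of the Klein bottle.)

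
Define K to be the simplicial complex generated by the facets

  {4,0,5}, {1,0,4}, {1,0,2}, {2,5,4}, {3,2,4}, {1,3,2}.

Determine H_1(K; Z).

H_1 ≅ Z.

Order the vertices as 0 < 1 < 2 < 3 < 4 < 5. Listing each simplex with vertices in this order, K has dimension 2 with simplices:

  0-simplices (6): [0], [1], [2], [3], [4], [5]
  1-simplices (12): [0,1], [0,2], [0,4], [0,5], [1,2], [1,3], [1,4], [2,3], [2,4], [2,5], [3,4], [4,5]
  2-simplices (6): [0,1,2], [0,1,4], [0,4,5], [1,2,3], [2,3,4], [2,4,5]

giving chain groups C_0 ≅ Z^6, C_1 ≅ Z^12, C_2 ≅ Z^6.

The boundary map ∂_1: C_1 → C_0 sends each edge [p,q] (with p < q) to q − p. For instance
  ∂[1,4] = [4] − [1].
The resulting 6×12 matrix has rank 5, and its Smith normal form has invariant factors (1,1,1,1,1).

Boundary ∂_2: C_2 → C_1 sends each 2-simplex [p,q,r] to [q,r] − [p,r] + [p,q]. For instance
  ∂[2,4,5] = [4,5] − [2,5] + [2,4],
  ∂[0,1,2] = [1,2] − [0,2] + [0,1].
The resulting 12×6 matrix has rank 6, and its Smith normal form has invariant factors (1,1,1,1,1,1).

Reading off H_k = ker ∂_k / im ∂_{k+1}:

  H_1: rank ker ∂_1 − rank ∂_2 = (12 − 5) − 6 = 1, and the invariant factors of ∂_2 are all 1, so H_1 = Z.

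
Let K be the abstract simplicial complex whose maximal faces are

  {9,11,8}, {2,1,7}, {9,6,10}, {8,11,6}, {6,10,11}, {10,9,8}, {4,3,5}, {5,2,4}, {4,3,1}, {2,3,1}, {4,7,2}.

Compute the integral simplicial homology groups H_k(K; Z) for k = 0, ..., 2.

H_0 ≅ Z^2,  H_1 ≅ Z^2,  H_2 = 0.

Fix the vertex order 1 < 2 < 3 < 4 < 5 < 6 < 7 < 8 < 9 < 10 < 11 and write every simplex with vertices in increasing order. Then dim K = 2 and the simplices of K are:

  0-simplices (11): [1], [2], [3], [4], [5], [6], [7], [8], [9], [10], [11]
  1-simplices (22): [1,2], [1,3], [1,4], [1,7], [2,3], [2,4], [2,5], [2,7], [3,4], [3,5], [4,5], [4,7], [6,8], [6,9], [6,10], [6,11], [8,9], [8,10], [8,11], [9,10], [9,11], [10,11]
  2-simplices (11): [1,2,3], [1,2,7], [1,3,4], [2,4,5], [2,4,7], [3,4,5], [6,8,11], [6,9,10], [6,10,11], [8,9,10], [8,9,11]

so the chain groups are C_0 ≅ Z^11, C_1 ≅ Z^22, C_2 ≅ Z^11.

Boundary ∂_1: C_1 → C_0 is given by ∂[p,q] = [q] − [p]. For instance
  ∂[4,7] = [7] − [4].
The 11×22 boundary matrix has rank 9 and Smith normal form diag(1,1,1,1,1,1,1,1,1).

The boundary map ∂_2: C_2 → C_1 acts by ∂[p,q,r] = [q,r] − [p,r] + [p,q]. For instance
  ∂[6,8,11] = [8,11] − [6,11] + [6,8],
  ∂[8,9,10] = [9,10] − [8,10] + [8,9].
This gives a 22×11 integer matrix of rank 11; reducing to Smith normal form yields diagonal entries (1,1,1,1,1,1,1,1,1,1,1).

Computing H_k = (kernel of ∂_k) / (image of ∂_{k+1}):

  H_0: rank C_0 − rank ∂_1 = 11 − 9 = 2, and the invariant factors of ∂_1 are all 1, so H_0 = Z^2.
  H_1: rank ker ∂_1 − rank ∂_2 = (22 − 9) − 11 = 2, and the invariant factors of ∂_2 are all 1, so H_1 = Z^2.
  H_2: rank ker ∂_2 − rank ∂_3 = (11 − 11) − 0 = 0, and there is no ∂_3, so H_2 = 0.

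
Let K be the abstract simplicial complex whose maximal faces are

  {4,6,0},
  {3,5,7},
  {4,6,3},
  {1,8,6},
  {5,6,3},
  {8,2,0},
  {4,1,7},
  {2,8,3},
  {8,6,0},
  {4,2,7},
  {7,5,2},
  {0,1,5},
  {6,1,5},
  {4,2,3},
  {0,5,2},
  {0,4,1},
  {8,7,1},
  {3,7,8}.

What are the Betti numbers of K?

b_0 = 1, b_1 = 1, b_2 = 0.

K has 9 vertices, 27 edges, 18 triangles.
rank ∂_0 = 0, rank ∂_1 = 8 ⇒ b_0 = 9 − 0 − 8 = 1; all invariant factors of ∂_1 are 1 so no torsion. So H_0 ≅ Z.
rank ∂_1 = 8, rank ∂_2 = 18 ⇒ b_1 = 27 − 8 − 18 = 1; ∂_2 has invariant factor(s) [2] giving torsion. So H_1 ≅ Z ⊕ Z/2.
rank ∂_2 = 18, rank ∂_3 = 0 ⇒ b_2 = 18 − 18 − 0 = 0. So H_2 ≅ 0.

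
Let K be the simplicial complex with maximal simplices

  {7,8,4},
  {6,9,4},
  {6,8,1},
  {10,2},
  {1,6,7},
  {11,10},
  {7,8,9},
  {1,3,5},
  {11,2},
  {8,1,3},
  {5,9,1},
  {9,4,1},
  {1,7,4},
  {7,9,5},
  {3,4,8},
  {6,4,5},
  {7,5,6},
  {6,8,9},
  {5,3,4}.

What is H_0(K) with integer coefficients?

K has 11 vertices, 27 edges, 16 triangles.
rank ∂_0 = 0, rank ∂_1 = 9 ⇒ b_0 = 11 − 0 − 9 = 2; all invariant factors of ∂_1 are 1 so no torsion. So H_0 ≅ Z^2.

H_0 ≅ Z^2.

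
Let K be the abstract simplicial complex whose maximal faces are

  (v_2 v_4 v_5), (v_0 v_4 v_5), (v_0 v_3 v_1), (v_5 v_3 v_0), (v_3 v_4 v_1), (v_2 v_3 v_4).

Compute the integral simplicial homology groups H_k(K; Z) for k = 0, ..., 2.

H_0 = Z,  H_1 = Z,  H_2 = 0.

Take the total order v_0 < v_1 < v_2 < v_3 < v_4 < v_5 on the vertex set. Then K (dimension 2) consists of the simplices:

  0-simplices (6): [v_0], [v_1], [v_2], [v_3], [v_4], [v_5]
  1-simplices (12): [v_0,v_1], [v_0,v_3], [v_0,v_4], [v_0,v_5], [v_1,v_3], [v_1,v_4], [v_2,v_3], [v_2,v_4], [v_2,v_5], [v_3,v_4], [v_3,v_5], [v_4,v_5]
  2-simplices (6): [v_0,v_1,v_3], [v_0,v_3,v_5], [v_0,v_4,v_5], [v_1,v_3,v_4], [v_2,v_3,v_4], [v_2,v_4,v_5]

giving chain groups C_0 ≅ Z^6, C_1 ≅ Z^12, C_2 ≅ Z^6.

The boundary map ∂_1: C_1 → C_0 sends each edge [p,q] (with p < q) to q − p.
The resulting 6×12 matrix has rank 5, and its Smith normal form has invariant factors (1,1,1,1,1).

The boundary map ∂_2: C_2 → C_1 sends each 2-simplex [p,q,r] to [q,r] − [p,r] + [p,q]. For instance
  ∂[v_1,v_3,v_4] = [v_3,v_4] − [v_1,v_4] + [v_1,v_3],
  ∂[v_0,v_4,v_5] = [v_4,v_5] − [v_0,v_5] + [v_0,v_4].
This gives a 12×6 integer matrix of rank 6; reducing to Smith normal form yields diagonal entries (1,1,1,1,1,1).

Now H_k = ker ∂_k / im ∂_{k+1}, so:

  H_0: rank C_0 − rank ∂_1 = 6 − 5 = 1, and the invariant factors of ∂_1 are all 1, so H_0 = Z.
  H_1: rank ker ∂_1 − rank ∂_2 = (12 − 5) − 6 = 1, and the invariant factors of ∂_2 are all 1, so H_1 = Z.
  H_2: rank ker ∂_2 − rank ∂_3 = (6 − 6) − 0 = 0, and there is no ∂_3, so H_2 = 0.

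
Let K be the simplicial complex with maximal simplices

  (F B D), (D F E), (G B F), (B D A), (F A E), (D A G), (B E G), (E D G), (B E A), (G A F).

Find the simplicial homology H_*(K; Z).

Take the total order A < B < D < E < F < G on the vertex set. Then K (dimension 2) consists of the simplices:

  0-simplices (6): A, B, D, E, F, G
  1-simplices (15): AB, AD, AE, AF, AG, BD, BE, BF, BG, DE, DF, DG, EF, EG, FG
  2-simplices (10): ABD, ABE, ADG, AEF, AFG, BDF, BEG, BFG, DEF, DEG

so the chain groups are C_0 ≅ Z^6, C_1 ≅ Z^15, C_2 ≅ Z^10.

∂_1: C_1 → C_0 is given by ∂[p,q] = [q] − [p]. For instance
  ∂FG = G − F.
The resulting 6×15 matrix has rank 5, and its Smith normal form has invariant factors (1,1,1,1,1).

Boundary ∂_2: C_2 → C_1 sends each 2-simplex [p,q,r] to [q,r] − [p,r] + [p,q]. For instance
  ∂AEF = EF − AF + AE,
  ∂ABD = BD − AD + AB.
As a 15×10 matrix over Z this has rank 10, with invariant factors (1,1,1,1,1,1,1,1,1,2).

Reading off H_k = ker ∂_k / im ∂_{k+1}:

  H_0: rank C_0 − rank ∂_1 = 6 − 5 = 1, and the invariant factors of ∂_1 are all 1, so H_0 ≅ Z.
  H_1: rank ker ∂_1 − rank ∂_2 = (15 − 5) − 10 = 0, and ∂_2 has invariant factor 2 > 1, so H_1 ≅ Z_2.
  H_2: rank ker ∂_2 − rank ∂_3 = (10 − 10) − 0 = 0, and there is no ∂_3, so H_2 ≅ 0.

As a check, the Euler characteristic is 6 − 15 + 10 = 1, which agrees with 1 − 0 + 0 = 1.

H_0 = Z,  H_1 = Z_2,  H_2 = 0.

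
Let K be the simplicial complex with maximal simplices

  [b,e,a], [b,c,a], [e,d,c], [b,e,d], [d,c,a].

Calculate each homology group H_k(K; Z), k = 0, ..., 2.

Take the total order a < b < c < d < e on the vertex set. Then K (dimension 2) consists of the simplices:

  0-simplices (5): a, b, c, d, e
  1-simplices (10): ab, ac, ad, ae, bc, bd, be, cd, ce, de
  2-simplices (5): abc, abe, acd, bde, cde

giving chain groups C_0 ≅ Z^5, C_1 ≅ Z^10, C_2 ≅ Z^5.

∂_1: C_1 → C_0 sends each edge [p,q] (with p < q) to q − p. For instance
  ∂ad = d − a.
The resulting 5×10 matrix has rank 4, and its Smith normal form has invariant factors (1,1,1,1).

∂_2: C_2 → C_1 maps a triangle to the signed sum of its edges. For instance
  ∂bde = de − be + bd,
  ∂abe = be − ae + ab.
The resulting 10×5 matrix has rank 5, and its Smith normal form has invariant factors (1,1,1,1,1).

Now H_k = ker ∂_k / im ∂_{k+1}, so:

  H_0: rank C_0 − rank ∂_1 = 5 − 4 = 1, and the invariant factors of ∂_1 are all 1, so H_0 = Z.
  H_1: rank ker ∂_1 − rank ∂_2 = (10 − 4) − 5 = 1, and the invariant factors of ∂_2 are all 1, so H_1 = Z.
  H_2: rank ker ∂_2 − rank ∂_3 = (5 − 5) − 0 = 0, and there is no ∂_3, so H_2 = 0.

H_0 ≅ Z,  H_1 ≅ Z,  H_2 = 0.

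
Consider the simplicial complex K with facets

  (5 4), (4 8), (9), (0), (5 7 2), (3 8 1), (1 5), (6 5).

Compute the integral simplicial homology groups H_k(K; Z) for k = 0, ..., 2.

H_0 ≅ Z^3,  H_1 ≅ Z,  H_2 = 0.

Take the total order 0 < 1 < 2 < 3 < 4 < 5 < 6 < 7 < 8 < 9 on the vertex set. Then K (dimension 2) consists of the simplices:

  0-simplices (10): [0], [1], [2], [3], [4], [5], [6], [7], [8], [9]
  1-simplices (10): [1,3], [1,5], [1,8], [2,5], [2,7], [3,8], [4,5], [4,8], [5,6], [5,7]
  2-simplices (2): [1,3,8], [2,5,7]

Hence C_0 ≅ Z^10, C_1 ≅ Z^10, C_2 ≅ Z^2.

∂_1: C_1 → C_0 sends each edge [p,q] (with p < q) to q − p.
As a 10×10 matrix over Z this has rank 7, with invariant factors (1,1,1,1,1,1,1).

∂_2: C_2 → C_1 maps a triangle to the signed sum of its edges. For instance
  ∂[1,3,8] = [3,8] − [1,8] + [1,3],
  ∂[2,5,7] = [5,7] − [2,7] + [2,5].
The resulting 10×2 matrix has rank 2, and its Smith normal form has invariant factors (1,1).

Now H_k = ker ∂_k / im ∂_{k+1}, so:

  H_0: rank C_0 − rank ∂_1 = 10 − 7 = 3, and the invariant factors of ∂_1 are all 1, so H_0 = Z^3.
  H_1: rank ker ∂_1 − rank ∂_2 = (10 − 7) − 2 = 1, and the invariant factors of ∂_2 are all 1, so H_1 = Z.
  H_2: rank ker ∂_2 − rank ∂_3 = (2 − 2) − 0 = 0, and there is no ∂_3, so H_2 = 0.

As a check, the Euler characteristic is 10 − 10 + 2 = 2, which agrees with 3 − 1 + 0 = 2.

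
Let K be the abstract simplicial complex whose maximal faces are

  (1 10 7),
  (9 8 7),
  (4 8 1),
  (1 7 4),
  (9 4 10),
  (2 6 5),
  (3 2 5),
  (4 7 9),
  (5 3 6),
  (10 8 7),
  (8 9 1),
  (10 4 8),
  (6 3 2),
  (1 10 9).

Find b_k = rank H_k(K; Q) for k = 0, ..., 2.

We work with the vertex ordering 1 < 2 < 3 < 4 < 5 < 6 < 7 < 8 < 9 < 10. The simplices of K, each written with vertices in increasing order, are:

  0-simplices (10): [1], [2], [3], [4], [5], [6], [7], [8], [9], [10]
  1-simplices (21): [1,4], [1,7], [1,8], [1,9], [1,10], [2,3], [2,5], [2,6], [3,5], [3,6], [4,7], [4,8], [4,9], [4,10], [5,6], [7,8], [7,9], [7,10], [8,9], [8,10], [9,10]
  2-simplices (14): [1,4,7], [1,4,8], [1,7,10], [1,8,9], [1,9,10], [2,3,5], [2,3,6], [2,5,6], [3,5,6], [4,7,9], [4,8,10], [4,9,10], [7,8,9], [7,8,10]

so the chain groups are C_0 ≅ Z^10, C_1 ≅ Z^21, C_2 ≅ Z^14.

∂_1: C_1 → C_0 sends each edge [p,q] (with p < q) to q − p.
This gives a 10×21 integer matrix of rank 8; reducing to Smith normal form yields diagonal entries (1,1,1,1,1,1,1,1).

The boundary map ∂_2: C_2 → C_1 acts by ∂[p,q,r] = [q,r] − [p,r] + [p,q]. For instance
  ∂[2,5,6] = [5,6] − [2,6] + [2,5],
  ∂[1,7,10] = [7,10] − [1,10] + [1,7].
This gives a 21×14 integer matrix of rank 13; reducing to Smith normal form yields diagonal entries (1,1,1,1,1,1,1,1,1,1,1,1,2).

From H_k ≅ ker(∂_k) / im(∂_{k+1}) we obtain:

  H_0: rank C_0 − rank ∂_1 = 10 − 8 = 2, and the invariant factors of ∂_1 are all 1, so H_0 = Z^2.
  H_1: rank ker ∂_1 − rank ∂_2 = (21 − 8) − 13 = 0, and ∂_2 has invariant factor 2 > 1, so H_1 = Z/2.
  H_2: rank ker ∂_2 − rank ∂_3 = (14 − 13) − 0 = 1, and there is no ∂_3, so H_2 = Z.

As a check, the Euler characteristic is 10 − 21 + 14 = 3, which agrees with 2 − 0 + 1 = 3.
(K is a triangulation of the disjoint union of the 2-sphere S^2 and the real projective plane RP^2.)

Hence the Betti numbers are b_0 = 2, b_1 = 0, b_2 = 1.

b_0 = 2, b_1 = 0, b_2 = 1.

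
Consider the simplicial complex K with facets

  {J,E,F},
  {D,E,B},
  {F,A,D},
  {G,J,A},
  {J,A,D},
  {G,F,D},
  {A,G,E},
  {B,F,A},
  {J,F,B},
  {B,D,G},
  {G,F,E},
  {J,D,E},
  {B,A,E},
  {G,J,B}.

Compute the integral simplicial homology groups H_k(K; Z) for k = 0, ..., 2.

H_0 ≅ Z,  H_1 ≅ Z^2,  H_2 ≅ Z.

Take the total order A < B < D < E < F < G < J on the vertex set. Then K (dimension 2) consists of the simplices:

  0-simplices (7): A, B, D, E, F, G, J
  1-simplices (21): AB, AD, AE, AF, AG, AJ, BD, BE, BF, BG, BJ, DE, DF, DG, DJ, EF, EG, EJ, FG, FJ, GJ
  2-simplices (14): ABE, ABF, ADF, ADJ, AEG, AGJ, BDE, BDG, BFJ, BGJ, DEJ, DFG, EFG, EFJ

Hence C_0 ≅ Z^7, C_1 ≅ Z^21, C_2 ≅ Z^14.

Boundary ∂_1: C_1 → C_0 maps an edge to its endpoints' difference, ∂[p,q] = q − p. For instance
  ∂AG = G − A.
This gives a 7×21 integer matrix of rank 6; reducing to Smith normal form yields diagonal entries (1,1,1,1,1,1).

Boundary ∂_2: C_2 → C_1 acts by ∂[p,q,r] = [q,r] − [p,r] + [p,q]. For instance
  ∂EFG = FG − EG + EF,
  ∂BDE = DE − BE + BD.
The resulting 21×14 matrix has rank 13, and its Smith normal form has invariant factors (1,1,1,1,1,1,1,1,1,1,1,1,1).

From H_k ≅ ker(∂_k) / im(∂_{k+1}) we obtain:

  H_0: rank C_0 − rank ∂_1 = 7 − 6 = 1, and the invariant factors of ∂_1 are all 1, so H_0 ≅ Z.
  H_1: rank ker ∂_1 − rank ∂_2 = (21 − 6) − 13 = 2, and the invariant factors of ∂_2 are all 1, so H_1 ≅ Z^2.
  H_2: rank ker ∂_2 − rank ∂_3 = (14 − 13) − 0 = 1, and there is no ∂_3, so H_2 ≅ Z.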